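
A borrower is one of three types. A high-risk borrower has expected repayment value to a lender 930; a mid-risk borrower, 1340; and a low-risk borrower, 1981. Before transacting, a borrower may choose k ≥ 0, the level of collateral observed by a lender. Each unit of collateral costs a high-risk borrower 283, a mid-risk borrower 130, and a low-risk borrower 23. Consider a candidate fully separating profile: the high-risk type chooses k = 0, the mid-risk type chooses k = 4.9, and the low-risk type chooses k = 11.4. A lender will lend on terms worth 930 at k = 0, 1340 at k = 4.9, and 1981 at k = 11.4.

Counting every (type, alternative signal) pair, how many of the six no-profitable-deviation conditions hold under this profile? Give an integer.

5

High-risk (own payoff 930): to k=4.9 gives 1340 − 283×4.9 = -46.7 → no gain ✓; to k=11.4 gives 1981 − 283×11.4 = -1245.2 → no gain ✓.
Low-risk (own payoff 1981 − 23×11.4 = 1718.8): to k=0 gives 930 → no gain ✓; to k=4.9 gives 1340 − 23×4.9 = 1227.3 → no gain ✓.
Mid-risk (own payoff 1340 − 130×4.9 = 703): to k=0 gives 930 → profitable ✗; to k=11.4 gives 1981 − 130×11.4 = 499 → no gain ✓.
5 of the 6 constraints hold; not an equilibrium.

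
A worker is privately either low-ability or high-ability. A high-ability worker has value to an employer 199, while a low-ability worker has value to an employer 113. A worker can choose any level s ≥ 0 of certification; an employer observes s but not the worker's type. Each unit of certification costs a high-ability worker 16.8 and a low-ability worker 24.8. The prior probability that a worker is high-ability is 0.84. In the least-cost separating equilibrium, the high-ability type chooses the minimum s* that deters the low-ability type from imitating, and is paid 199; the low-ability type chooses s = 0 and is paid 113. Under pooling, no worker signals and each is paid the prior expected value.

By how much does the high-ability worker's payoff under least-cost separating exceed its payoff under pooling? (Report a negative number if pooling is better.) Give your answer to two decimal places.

-44.50

Least-cost separating signal: s* solves 113 = 199 − 24.8·s*, so s* = (199 − 113)/24.8 ≈ 3.4677.
High-ability type's separating payoff: 199 − 16.8 × s* = 199 − 16.8 × (199 − 113)/24.8 = 199 − 1444.8/24.8 ≈ 140.7419.
Pooling payoff: 0.84 × 199 + 0.16 × 113 = 185.24.
Difference: 140.7419 − 185.24 = -44.4981, i.e. -44.50 to two decimal places.
The high-ability type would prefer the pooling outcome.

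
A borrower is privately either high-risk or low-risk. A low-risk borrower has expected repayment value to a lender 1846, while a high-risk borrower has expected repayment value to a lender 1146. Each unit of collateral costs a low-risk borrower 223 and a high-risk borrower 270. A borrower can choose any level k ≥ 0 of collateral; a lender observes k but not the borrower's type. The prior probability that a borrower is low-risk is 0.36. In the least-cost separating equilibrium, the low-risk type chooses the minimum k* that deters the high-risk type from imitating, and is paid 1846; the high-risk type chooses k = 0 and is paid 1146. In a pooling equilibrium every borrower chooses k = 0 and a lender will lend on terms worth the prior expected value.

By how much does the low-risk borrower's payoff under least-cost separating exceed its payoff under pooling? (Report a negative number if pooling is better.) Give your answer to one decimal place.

Least-cost separating signal: k* solves 1146 = 1846 − 270·k*, so k* = (1846 − 1146)/270 ≈ 2.5926.
Low-risk type's separating payoff: 1846 − 223 × k* = 1846 − 223 × (1846 − 1146)/270 = 1846 − 156100/270 ≈ 1267.852.
Pooling payoff: 0.36 × 1846 + 0.64 × 1146 = 1398.
Difference: 1267.852 − 1398 = -130.148, i.e. -130.1 to one decimal place.
The low-risk type would prefer the pooling outcome.

-130.1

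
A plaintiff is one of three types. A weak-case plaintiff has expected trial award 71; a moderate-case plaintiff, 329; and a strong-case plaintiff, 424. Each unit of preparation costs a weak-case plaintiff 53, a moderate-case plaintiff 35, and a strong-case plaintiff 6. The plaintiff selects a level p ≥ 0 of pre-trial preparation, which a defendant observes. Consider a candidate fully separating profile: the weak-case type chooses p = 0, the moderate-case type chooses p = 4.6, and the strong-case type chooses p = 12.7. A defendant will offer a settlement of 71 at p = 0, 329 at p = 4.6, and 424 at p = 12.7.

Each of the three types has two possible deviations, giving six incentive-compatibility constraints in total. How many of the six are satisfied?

Moderate-case (own payoff 329 − 35×4.6 = 168): to p=0 gives 71 → no gain ✓; to p=12.7 gives 424 − 35×12.7 = -20.5 → no gain ✓.
Strong-case (own payoff 424 − 6×12.7 = 347.8): to p=0 gives 71 → no gain ✓; to p=4.6 gives 329 − 6×4.6 = 301.4 → no gain ✓.
Weak-case (own payoff 71): to p=4.6 gives 329 − 53×4.6 = 85.2 → profitable ✗; to p=12.7 gives 424 − 53×12.7 = -249.1 → no gain ✓.
5 of the 6 constraints hold; not an equilibrium.

5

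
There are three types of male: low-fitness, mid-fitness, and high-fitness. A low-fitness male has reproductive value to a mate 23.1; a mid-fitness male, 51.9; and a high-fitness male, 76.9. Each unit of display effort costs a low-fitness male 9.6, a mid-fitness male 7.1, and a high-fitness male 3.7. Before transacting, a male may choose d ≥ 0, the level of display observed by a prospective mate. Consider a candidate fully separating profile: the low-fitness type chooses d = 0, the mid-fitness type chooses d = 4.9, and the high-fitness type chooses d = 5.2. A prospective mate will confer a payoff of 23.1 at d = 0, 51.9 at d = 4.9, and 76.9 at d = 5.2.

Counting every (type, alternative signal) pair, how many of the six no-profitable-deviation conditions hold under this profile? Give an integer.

3

High-fitness (own payoff 76.9 − 3.7×5.2 = 57.66): to d=0 gives 23.1 → no gain ✓; to d=4.9 gives 51.9 − 3.7×4.9 = 33.77 → no gain ✓.
Low-fitness (own payoff 23.1): to d=4.9 gives 51.9 − 9.6×4.9 = 4.86 → no gain ✓; to d=5.2 gives 76.9 − 9.6×5.2 = 26.98 → profitable ✗.
Mid-fitness (own payoff 51.9 − 7.1×4.9 = 17.11): to d=0 gives 23.1 → profitable ✗; to d=5.2 gives 76.9 − 7.1×5.2 = 39.98 → profitable ✗.
3 of the 6 constraints hold; not an equilibrium.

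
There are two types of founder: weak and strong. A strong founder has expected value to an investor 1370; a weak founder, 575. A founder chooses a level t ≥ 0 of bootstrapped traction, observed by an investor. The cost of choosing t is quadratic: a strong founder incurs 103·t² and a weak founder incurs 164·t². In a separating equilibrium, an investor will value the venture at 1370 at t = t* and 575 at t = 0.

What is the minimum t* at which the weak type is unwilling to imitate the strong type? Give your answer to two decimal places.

The weak type at t = 0 receives 575; imitating at t* yields 1370 − 164·t*².
Indifference: 575 = 1370 − 164·t*², so t*² = (1370 − 575) / 164 ≈ 4.8476.
t* = √4.8476 ≈ 2.20.

2.20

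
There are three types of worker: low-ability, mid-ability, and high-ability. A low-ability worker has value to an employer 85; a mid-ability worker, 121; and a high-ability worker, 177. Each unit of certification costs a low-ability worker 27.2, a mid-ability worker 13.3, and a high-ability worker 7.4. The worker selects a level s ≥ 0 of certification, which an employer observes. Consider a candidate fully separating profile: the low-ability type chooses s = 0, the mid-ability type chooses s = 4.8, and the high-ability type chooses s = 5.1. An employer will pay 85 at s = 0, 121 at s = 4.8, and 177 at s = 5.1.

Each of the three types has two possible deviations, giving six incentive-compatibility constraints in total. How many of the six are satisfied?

Low-ability (own payoff 85): to s=4.8 gives 121 − 27.2×4.8 = -9.56 → no gain ✓; to s=5.1 gives 177 − 27.2×5.1 = 38.28 → no gain ✓.
High-ability (own payoff 177 − 7.4×5.1 = 139.26): to s=0 gives 85 → no gain ✓; to s=4.8 gives 121 − 7.4×4.8 = 85.48 → no gain ✓.
Mid-ability (own payoff 121 − 13.3×4.8 = 57.16): to s=0 gives 85 → profitable ✗; to s=5.1 gives 177 − 13.3×5.1 = 109.17 → profitable ✗.
4 of the 6 constraints hold; not an equilibrium.

4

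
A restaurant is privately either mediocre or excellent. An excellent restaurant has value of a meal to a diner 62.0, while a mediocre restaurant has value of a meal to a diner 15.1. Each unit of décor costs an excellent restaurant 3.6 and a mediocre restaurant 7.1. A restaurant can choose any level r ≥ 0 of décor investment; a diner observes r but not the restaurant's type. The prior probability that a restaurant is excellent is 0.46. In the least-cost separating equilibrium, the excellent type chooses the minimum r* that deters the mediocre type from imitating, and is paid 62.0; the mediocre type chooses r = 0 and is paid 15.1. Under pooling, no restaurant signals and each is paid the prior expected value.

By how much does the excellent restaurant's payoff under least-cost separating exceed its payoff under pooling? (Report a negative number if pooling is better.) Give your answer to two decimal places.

1.55

Least-cost separating signal: r* solves 15.1 = 62.0 − 7.1·r*, so r* = (62.0 − 15.1)/7.1 ≈ 6.6056.
Excellent type's separating payoff: 62.0 − 3.6 × r* = 62.0 − 3.6 × (62.0 − 15.1)/7.1 = 62.0 − 168.84/7.1 ≈ 38.2197.
Pooling payoff: 0.46 × 62.0 + 0.54 × 15.1 = 36.674.
Difference: 38.2197 − 36.674 = 1.5457, i.e. 1.55 to two decimal places.
The excellent type prefers to separate.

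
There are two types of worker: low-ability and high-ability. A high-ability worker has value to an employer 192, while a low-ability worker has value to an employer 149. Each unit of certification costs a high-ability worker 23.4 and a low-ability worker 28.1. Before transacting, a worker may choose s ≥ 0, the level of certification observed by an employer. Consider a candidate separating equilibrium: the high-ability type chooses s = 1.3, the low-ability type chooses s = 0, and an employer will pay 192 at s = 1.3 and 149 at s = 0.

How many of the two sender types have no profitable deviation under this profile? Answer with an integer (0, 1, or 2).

1

High-ability type: signal → 192 − 23.4 × 1.3 = 161.58; deviate to 0 → 149. IC holds (161.58 ≥ 149).
Low-ability type: stay at 0 → 149; mimic → 192 − 28.1 × 1.3 = 155.47. IC fails (149 < 155.47).
1 of 2 constraints hold, so this profile is not an equilibrium.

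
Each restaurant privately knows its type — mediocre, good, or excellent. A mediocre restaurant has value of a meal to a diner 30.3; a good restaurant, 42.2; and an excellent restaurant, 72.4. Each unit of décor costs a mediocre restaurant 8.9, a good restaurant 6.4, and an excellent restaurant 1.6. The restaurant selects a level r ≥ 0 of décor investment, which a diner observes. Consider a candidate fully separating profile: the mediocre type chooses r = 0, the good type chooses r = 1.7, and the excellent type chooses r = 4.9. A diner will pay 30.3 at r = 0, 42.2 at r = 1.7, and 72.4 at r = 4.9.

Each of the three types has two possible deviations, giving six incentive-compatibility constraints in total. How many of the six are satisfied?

Mediocre (own payoff 30.3): to r=1.7 gives 42.2 − 8.9×1.7 = 27.07 → no gain ✓; to r=4.9 gives 72.4 − 8.9×4.9 = 28.79 → no gain ✓.
Good (own payoff 42.2 − 6.4×1.7 = 31.32): to r=0 gives 30.3 → no gain ✓; to r=4.9 gives 72.4 − 6.4×4.9 = 41.04 → profitable ✗.
Excellent (own payoff 72.4 − 1.6×4.9 = 64.56): to r=0 gives 30.3 → no gain ✓; to r=1.7 gives 42.2 − 1.6×1.7 = 39.48 → no gain ✓.
5 of the 6 constraints hold; not an equilibrium.

5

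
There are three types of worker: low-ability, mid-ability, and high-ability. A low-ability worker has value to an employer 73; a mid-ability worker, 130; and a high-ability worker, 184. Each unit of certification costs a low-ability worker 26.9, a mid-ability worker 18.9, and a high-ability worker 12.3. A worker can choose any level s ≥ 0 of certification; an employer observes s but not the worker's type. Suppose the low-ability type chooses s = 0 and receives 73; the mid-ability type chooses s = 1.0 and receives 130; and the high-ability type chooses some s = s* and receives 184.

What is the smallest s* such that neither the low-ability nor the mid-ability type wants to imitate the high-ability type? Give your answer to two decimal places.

4.13

Mid-ability type (on-path payoff 130 − 18.9×1.0 = 111.1) won't mimic when 111.1 ≥ 184 − 18.9·s*, i.e. s* ≥ 3.86.
Low-ability type (on-path payoff 73) won't mimic when 73 ≥ 184 − 26.9·s*, i.e. s* ≥ 4.13.
Both must hold, so s* = max(4.13, 3.86) = 4.13. The low-ability type's constraint binds.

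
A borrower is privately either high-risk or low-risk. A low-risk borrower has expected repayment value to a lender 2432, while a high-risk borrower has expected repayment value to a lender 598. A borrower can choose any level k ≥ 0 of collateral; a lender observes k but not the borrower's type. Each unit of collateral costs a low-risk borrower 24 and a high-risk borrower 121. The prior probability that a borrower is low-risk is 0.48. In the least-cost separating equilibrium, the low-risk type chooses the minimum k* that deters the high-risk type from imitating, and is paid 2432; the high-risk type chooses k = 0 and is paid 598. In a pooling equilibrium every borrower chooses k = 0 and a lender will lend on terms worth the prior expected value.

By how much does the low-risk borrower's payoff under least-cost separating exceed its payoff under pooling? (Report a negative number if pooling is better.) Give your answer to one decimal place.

Least-cost separating signal: k* solves 598 = 2432 − 121·k*, so k* = (2432 − 598)/121 ≈ 15.1570.
Low-risk type's separating payoff: 2432 − 24 × k* = 2432 − 24 × (2432 − 598)/121 = 2432 − 44016/121 ≈ 2068.231.
Pooling payoff: 0.48 × 2432 + 0.52 × 598 = 1478.32.
Difference: 2068.231 − 1478.32 = 589.911, i.e. 589.9 to one decimal place.
The low-risk type prefers to separate.

589.9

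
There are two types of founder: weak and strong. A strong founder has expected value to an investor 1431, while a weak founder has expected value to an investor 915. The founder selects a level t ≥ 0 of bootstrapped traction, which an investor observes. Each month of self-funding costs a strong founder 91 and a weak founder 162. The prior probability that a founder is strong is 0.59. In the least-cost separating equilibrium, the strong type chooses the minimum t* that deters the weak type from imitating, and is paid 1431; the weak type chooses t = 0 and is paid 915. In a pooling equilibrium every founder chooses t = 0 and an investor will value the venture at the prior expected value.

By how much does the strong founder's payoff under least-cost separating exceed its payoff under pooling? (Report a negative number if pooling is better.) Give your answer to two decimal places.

Least-cost separating signal: t* solves 915 = 1431 − 162·t*, so t* = (1431 − 915)/162 ≈ 3.1852.
Strong type's separating payoff: 1431 − 91 × t* = 1431 − 91 × (1431 − 915)/162 = 1431 − 46956/162 ≈ 1141.1481.
Pooling payoff: 0.59 × 1431 + 0.41 × 915 = 1219.44.
Difference: 1141.1481 − 1219.44 = -78.2919, i.e. -78.29 to two decimal places.
The strong type would prefer the pooling outcome.

-78.29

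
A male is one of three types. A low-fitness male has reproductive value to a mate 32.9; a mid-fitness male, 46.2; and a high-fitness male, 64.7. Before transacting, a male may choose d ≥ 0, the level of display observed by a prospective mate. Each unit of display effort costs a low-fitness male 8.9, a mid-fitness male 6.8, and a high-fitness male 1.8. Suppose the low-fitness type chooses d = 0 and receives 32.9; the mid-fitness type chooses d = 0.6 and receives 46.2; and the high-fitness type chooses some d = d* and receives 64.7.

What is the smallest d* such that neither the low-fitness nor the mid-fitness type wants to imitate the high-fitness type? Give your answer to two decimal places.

3.57

Mid-fitness type (on-path payoff 46.2 − 6.8×0.6 = 42.12) won't mimic when 42.12 ≥ 64.7 − 6.8·d*, i.e. d* ≥ 3.32.
Low-fitness type (on-path payoff 32.9) won't mimic when 32.9 ≥ 64.7 − 8.9·d*, i.e. d* ≥ 3.57.
Both must hold, so d* = max(3.57, 3.32) = 3.57. The low-fitness type's constraint binds.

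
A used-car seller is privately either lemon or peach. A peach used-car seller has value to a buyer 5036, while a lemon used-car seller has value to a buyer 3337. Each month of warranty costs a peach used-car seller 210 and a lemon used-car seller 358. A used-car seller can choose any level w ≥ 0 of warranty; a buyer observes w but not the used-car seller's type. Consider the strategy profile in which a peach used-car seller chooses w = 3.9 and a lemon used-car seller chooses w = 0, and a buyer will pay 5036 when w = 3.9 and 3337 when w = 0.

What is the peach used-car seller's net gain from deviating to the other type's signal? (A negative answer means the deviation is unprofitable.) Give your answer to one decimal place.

-880.0

Playing w = 3.9 the peach used-car seller receives 5036 − 210 × 3.9 = 4217.
Deviating to w = 0 yields 3337 instead.
Gain from deviating: 3337 − 4217 = -880.0.
The gain is negative, so the peach type's incentive-compatibility constraint is satisfied.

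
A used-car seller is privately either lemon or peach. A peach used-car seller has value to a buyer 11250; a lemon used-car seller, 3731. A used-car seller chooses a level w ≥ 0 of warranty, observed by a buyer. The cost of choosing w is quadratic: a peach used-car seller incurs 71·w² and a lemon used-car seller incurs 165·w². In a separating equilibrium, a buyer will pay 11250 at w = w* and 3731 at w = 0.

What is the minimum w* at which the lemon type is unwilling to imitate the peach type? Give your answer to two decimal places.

6.75

The lemon type at w = 0 receives 3731; imitating at w* yields 11250 − 165·w*².
Indifference: 3731 = 11250 − 165·w*², so w*² = (11250 − 3731) / 165 ≈ 45.5697.
w* = √45.5697 ≈ 6.75.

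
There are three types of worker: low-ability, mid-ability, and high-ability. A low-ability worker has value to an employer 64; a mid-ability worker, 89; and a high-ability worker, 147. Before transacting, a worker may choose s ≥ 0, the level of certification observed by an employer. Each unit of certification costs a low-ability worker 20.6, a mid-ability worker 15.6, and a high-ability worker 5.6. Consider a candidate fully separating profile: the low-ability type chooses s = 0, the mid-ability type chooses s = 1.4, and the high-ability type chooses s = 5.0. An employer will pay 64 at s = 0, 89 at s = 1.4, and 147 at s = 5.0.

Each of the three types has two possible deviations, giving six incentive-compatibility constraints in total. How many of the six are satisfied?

5

Mid-ability (own payoff 89 − 15.6×1.4 = 67.16): to s=0 gives 64 → no gain ✓; to s=5.0 gives 147 − 15.6×5.0 = 69 → profitable ✗.
High-ability (own payoff 147 − 5.6×5.0 = 119): to s=0 gives 64 → no gain ✓; to s=1.4 gives 89 − 5.6×1.4 = 81.16 → no gain ✓.
Low-ability (own payoff 64): to s=1.4 gives 89 − 20.6×1.4 = 60.16 → no gain ✓; to s=5.0 gives 147 − 20.6×5.0 = 44 → no gain ✓.
5 of the 6 constraints hold; not an equilibrium.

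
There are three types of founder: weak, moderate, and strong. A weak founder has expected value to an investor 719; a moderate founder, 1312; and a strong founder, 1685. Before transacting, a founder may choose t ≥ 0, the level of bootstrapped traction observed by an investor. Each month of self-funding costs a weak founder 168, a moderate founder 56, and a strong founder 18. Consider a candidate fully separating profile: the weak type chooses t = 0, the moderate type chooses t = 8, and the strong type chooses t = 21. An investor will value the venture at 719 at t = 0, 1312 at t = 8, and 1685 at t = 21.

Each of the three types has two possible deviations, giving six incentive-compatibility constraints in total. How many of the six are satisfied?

6

Strong (own payoff 1685 − 18×21 = 1307): to t=0 gives 719 → no gain ✓; to t=8 gives 1312 − 18×8 = 1168 → no gain ✓.
Weak (own payoff 719): to t=8 gives 1312 − 168×8 = -32 → no gain ✓; to t=21 gives 1685 − 168×21 = -1843 → no gain ✓.
Moderate (own payoff 1312 − 56×8 = 864): to t=0 gives 719 → no gain ✓; to t=21 gives 1685 − 56×21 = 509 → no gain ✓.
6 of the 6 constraints hold; this profile is a separating equilibrium.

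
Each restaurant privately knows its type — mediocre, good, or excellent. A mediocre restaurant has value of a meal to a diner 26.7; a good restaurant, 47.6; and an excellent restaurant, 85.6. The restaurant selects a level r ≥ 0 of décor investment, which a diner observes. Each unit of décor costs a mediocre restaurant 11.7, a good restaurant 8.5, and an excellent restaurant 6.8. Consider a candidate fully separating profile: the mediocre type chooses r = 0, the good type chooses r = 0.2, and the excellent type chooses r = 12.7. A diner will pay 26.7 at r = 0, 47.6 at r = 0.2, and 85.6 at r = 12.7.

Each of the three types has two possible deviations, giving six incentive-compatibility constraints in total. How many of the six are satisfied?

3

Mediocre (own payoff 26.7): to r=0.2 gives 47.6 − 11.7×0.2 = 45.26 → profitable ✗; to r=12.7 gives 85.6 − 11.7×12.7 = -62.99 → no gain ✓.
Good (own payoff 47.6 − 8.5×0.2 = 45.9): to r=0 gives 26.7 → no gain ✓; to r=12.7 gives 85.6 − 8.5×12.7 = -22.35 → no gain ✓.
Excellent (own payoff 85.6 − 6.8×12.7 = -0.76): to r=0 gives 26.7 → profitable ✗; to r=0.2 gives 47.6 − 6.8×0.2 = 46.24 → profitable ✗.
3 of the 6 constraints hold; not an equilibrium.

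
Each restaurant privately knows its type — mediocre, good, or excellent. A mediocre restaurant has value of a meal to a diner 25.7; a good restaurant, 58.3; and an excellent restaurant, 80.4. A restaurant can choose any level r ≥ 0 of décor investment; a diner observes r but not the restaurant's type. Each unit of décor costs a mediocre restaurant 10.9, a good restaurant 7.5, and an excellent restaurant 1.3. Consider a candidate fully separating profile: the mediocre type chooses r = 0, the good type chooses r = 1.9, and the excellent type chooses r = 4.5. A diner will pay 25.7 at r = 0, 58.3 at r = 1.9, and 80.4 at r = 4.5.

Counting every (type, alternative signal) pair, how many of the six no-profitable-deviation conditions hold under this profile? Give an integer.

Good (own payoff 58.3 − 7.5×1.9 = 44.05): to r=0 gives 25.7 → no gain ✓; to r=4.5 gives 80.4 − 7.5×4.5 = 46.65 → profitable ✗.
Excellent (own payoff 80.4 − 1.3×4.5 = 74.55): to r=0 gives 25.7 → no gain ✓; to r=1.9 gives 58.3 − 1.3×1.9 = 55.83 → no gain ✓.
Mediocre (own payoff 25.7): to r=1.9 gives 58.3 − 10.9×1.9 = 37.59 → profitable ✗; to r=4.5 gives 80.4 − 10.9×4.5 = 31.35 → profitable ✗.
3 of the 6 constraints hold; not an equilibrium.

3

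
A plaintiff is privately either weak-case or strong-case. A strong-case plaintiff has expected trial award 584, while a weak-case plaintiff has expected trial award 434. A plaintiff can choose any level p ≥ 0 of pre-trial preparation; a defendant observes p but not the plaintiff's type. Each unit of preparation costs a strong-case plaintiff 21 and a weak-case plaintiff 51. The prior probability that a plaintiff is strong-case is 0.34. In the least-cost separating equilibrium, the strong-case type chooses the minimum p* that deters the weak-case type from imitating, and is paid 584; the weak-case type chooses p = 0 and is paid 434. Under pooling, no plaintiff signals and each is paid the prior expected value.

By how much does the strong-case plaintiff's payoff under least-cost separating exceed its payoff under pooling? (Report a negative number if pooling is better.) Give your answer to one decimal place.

37.2

Least-cost separating signal: p* solves 434 = 584 − 51·p*, so p* = (584 − 434)/51 ≈ 2.9412.
Strong-case type's separating payoff: 584 − 21 × p* = 584 − 21 × (584 − 434)/51 = 584 − 3150/51 ≈ 522.235.
Pooling payoff: 0.34 × 584 + 0.66 × 434 = 485.
Difference: 522.235 − 485 = 37.235, i.e. 37.2 to one decimal place.
The strong-case type prefers to separate.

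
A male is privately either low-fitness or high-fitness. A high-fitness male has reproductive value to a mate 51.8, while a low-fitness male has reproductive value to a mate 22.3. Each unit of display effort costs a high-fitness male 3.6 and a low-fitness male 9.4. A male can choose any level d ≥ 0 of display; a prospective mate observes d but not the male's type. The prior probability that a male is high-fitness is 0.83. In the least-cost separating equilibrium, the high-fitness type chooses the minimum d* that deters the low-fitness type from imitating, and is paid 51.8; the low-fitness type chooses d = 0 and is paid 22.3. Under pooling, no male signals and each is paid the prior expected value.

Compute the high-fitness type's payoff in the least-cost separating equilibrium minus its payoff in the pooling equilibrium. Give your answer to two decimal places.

-6.28

Least-cost separating signal: d* solves 22.3 = 51.8 − 9.4·d*, so d* = (51.8 − 22.3)/9.4 ≈ 3.1383.
High-fitness type's separating payoff: 51.8 − 3.6 × d* = 51.8 − 3.6 × (51.8 − 22.3)/9.4 = 51.8 − 106.2/9.4 ≈ 40.5021.
Pooling payoff: 0.83 × 51.8 + 0.17 × 22.3 = 46.785.
Difference: 40.5021 − 46.785 = -6.2829, i.e. -6.28 to two decimal places.
The high-fitness type would prefer the pooling outcome.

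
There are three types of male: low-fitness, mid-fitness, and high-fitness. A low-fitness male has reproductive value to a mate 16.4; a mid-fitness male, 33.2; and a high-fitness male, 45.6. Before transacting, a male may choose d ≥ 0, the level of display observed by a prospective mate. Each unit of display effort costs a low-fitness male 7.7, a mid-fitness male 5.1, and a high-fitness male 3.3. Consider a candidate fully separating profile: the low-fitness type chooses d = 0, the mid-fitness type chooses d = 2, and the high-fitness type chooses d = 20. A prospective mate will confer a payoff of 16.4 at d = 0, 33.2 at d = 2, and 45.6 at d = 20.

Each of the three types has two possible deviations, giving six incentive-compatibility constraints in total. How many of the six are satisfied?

High-fitness (own payoff 45.6 − 3.3×20 = -20.4): to d=0 gives 16.4 → profitable ✗; to d=2 gives 33.2 − 3.3×2 = 26.6 → profitable ✗.
Low-fitness (own payoff 16.4): to d=2 gives 33.2 − 7.7×2 = 17.8 → profitable ✗; to d=20 gives 45.6 − 7.7×20 = -108.4 → no gain ✓.
Mid-fitness (own payoff 33.2 − 5.1×2 = 23): to d=0 gives 16.4 → no gain ✓; to d=20 gives 45.6 − 5.1×20 = -56.4 → no gain ✓.
3 of the 6 constraints hold; not an equilibrium.

3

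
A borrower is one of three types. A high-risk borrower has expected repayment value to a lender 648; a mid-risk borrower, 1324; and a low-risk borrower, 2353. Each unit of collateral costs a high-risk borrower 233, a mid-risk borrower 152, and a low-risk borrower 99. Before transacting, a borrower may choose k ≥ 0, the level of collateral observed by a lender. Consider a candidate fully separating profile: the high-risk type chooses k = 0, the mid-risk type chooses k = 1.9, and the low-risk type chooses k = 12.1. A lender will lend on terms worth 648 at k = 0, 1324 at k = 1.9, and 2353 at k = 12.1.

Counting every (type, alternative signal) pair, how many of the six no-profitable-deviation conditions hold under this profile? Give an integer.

Mid-risk (own payoff 1324 − 152×1.9 = 1035.2): to k=0 gives 648 → no gain ✓; to k=12.1 gives 2353 − 152×12.1 = 513.8 → no gain ✓.
High-risk (own payoff 648): to k=1.9 gives 1324 − 233×1.9 = 881.3 → profitable ✗; to k=12.1 gives 2353 − 233×12.1 = -466.3 → no gain ✓.
Low-risk (own payoff 2353 − 99×12.1 = 1155.1): to k=0 gives 648 → no gain ✓; to k=1.9 gives 1324 − 99×1.9 = 1135.9 → no gain ✓.
5 of the 6 constraints hold; not an equilibrium.

5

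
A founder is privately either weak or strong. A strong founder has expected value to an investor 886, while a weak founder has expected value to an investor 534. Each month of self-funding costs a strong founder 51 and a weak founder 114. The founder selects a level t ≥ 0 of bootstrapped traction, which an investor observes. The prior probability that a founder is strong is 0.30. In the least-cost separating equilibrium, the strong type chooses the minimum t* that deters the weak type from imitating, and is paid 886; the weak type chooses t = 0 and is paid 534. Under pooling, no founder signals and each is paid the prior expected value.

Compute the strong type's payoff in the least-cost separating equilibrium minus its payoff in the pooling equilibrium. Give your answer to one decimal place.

88.9

Least-cost separating signal: t* solves 534 = 886 − 114·t*, so t* = (886 − 534)/114 ≈ 3.0877.
Strong type's separating payoff: 886 − 51 × t* = 886 − 51 × (886 − 534)/114 = 886 − 17952/114 ≈ 728.526.
Pooling payoff: 0.30 × 886 + 0.70 × 534 = 639.6.
Difference: 728.526 − 639.6 = 88.926, i.e. 88.9 to one decimal place.
The strong type prefers to separate.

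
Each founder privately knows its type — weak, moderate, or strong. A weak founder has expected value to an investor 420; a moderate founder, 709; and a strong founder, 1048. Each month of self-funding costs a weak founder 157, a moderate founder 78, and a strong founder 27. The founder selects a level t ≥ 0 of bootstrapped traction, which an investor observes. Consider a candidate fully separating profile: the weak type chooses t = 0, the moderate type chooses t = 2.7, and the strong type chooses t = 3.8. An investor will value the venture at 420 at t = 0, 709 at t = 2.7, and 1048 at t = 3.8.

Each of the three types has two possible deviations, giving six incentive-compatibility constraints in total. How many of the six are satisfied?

Weak (own payoff 420): to t=2.7 gives 709 − 157×2.7 = 285.1 → no gain ✓; to t=3.8 gives 1048 − 157×3.8 = 451.4 → profitable ✗.
Moderate (own payoff 709 − 78×2.7 = 498.4): to t=0 gives 420 → no gain ✓; to t=3.8 gives 1048 − 78×3.8 = 751.6 → profitable ✗.
Strong (own payoff 1048 − 27×3.8 = 945.4): to t=0 gives 420 → no gain ✓; to t=2.7 gives 709 − 27×2.7 = 636.1 → no gain ✓.
4 of the 6 constraints hold; not an equilibrium.

4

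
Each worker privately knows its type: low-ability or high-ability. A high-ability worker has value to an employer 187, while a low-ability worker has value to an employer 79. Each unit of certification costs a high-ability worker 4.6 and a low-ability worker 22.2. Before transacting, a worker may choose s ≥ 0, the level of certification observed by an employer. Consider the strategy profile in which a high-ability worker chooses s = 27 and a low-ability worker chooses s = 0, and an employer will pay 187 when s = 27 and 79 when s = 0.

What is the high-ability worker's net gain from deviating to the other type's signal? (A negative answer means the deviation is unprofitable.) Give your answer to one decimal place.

Playing s = 27 the high-ability worker receives 187 − 4.6 × 27 = 62.8.
Deviating to s = 0 yields 79 instead.
Gain from deviating: 79 − 62.8 = 16.2.
The gain is positive, so the high-ability type's incentive-compatibility constraint is violated — this profile is not a separating equilibrium.

16.2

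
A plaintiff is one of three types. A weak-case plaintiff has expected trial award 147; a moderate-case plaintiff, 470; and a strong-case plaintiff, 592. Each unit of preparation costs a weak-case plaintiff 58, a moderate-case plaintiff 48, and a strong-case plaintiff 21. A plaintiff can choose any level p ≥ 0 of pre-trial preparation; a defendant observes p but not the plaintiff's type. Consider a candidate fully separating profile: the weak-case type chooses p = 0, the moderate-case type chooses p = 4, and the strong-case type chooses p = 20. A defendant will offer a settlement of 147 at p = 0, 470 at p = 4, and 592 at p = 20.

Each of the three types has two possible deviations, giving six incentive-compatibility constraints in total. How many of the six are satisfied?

4

Weak-case (own payoff 147): to p=4 gives 470 − 58×4 = 238 → profitable ✗; to p=20 gives 592 − 58×20 = -568 → no gain ✓.
Strong-case (own payoff 592 − 21×20 = 172): to p=0 gives 147 → no gain ✓; to p=4 gives 470 − 21×4 = 386 → profitable ✗.
Moderate-case (own payoff 470 − 48×4 = 278): to p=0 gives 147 → no gain ✓; to p=20 gives 592 − 48×20 = -368 → no gain ✓.
4 of the 6 constraints hold; not an equilibrium.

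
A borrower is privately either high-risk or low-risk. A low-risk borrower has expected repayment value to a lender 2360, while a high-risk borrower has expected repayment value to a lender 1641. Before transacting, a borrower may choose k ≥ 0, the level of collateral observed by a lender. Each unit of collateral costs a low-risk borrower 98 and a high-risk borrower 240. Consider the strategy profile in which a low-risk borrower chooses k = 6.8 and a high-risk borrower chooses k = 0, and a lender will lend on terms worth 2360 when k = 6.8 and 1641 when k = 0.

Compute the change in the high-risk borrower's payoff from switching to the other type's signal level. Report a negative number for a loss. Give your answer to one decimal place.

-913.0

Playing k = 0 the high-risk borrower receives 1641.
Deviating to k = 6.8 brings payment 2360 at cost 240 × 6.8 = 1632, netting 728.
Gain from deviating: 728 − 1641 = -913.0.
The gain is negative, so the high-risk type's incentive-compatibility constraint is satisfied.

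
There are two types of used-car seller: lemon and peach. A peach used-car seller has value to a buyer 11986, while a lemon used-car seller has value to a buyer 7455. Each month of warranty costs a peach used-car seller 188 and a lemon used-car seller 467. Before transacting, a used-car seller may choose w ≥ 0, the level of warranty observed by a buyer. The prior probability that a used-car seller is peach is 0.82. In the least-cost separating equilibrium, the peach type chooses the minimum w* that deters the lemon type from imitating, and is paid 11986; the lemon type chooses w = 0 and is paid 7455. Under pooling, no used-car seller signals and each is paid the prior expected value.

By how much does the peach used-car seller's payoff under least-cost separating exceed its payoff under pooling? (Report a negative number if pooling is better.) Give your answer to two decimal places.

-1008.46

Least-cost separating signal: w* solves 7455 = 11986 − 467·w*, so w* = (11986 − 7455)/467 ≈ 9.7024.
Peach type's separating payoff: 11986 − 188 × w* = 11986 − 188 × (11986 − 7455)/467 = 11986 − 851828/467 ≈ 10161.9572.
Pooling payoff: 0.82 × 11986 + 0.18 × 7455 = 11170.42.
Difference: 10161.9572 − 11170.42 = -1008.4628, i.e. -1008.46 to two decimal places.
The peach type would prefer the pooling outcome.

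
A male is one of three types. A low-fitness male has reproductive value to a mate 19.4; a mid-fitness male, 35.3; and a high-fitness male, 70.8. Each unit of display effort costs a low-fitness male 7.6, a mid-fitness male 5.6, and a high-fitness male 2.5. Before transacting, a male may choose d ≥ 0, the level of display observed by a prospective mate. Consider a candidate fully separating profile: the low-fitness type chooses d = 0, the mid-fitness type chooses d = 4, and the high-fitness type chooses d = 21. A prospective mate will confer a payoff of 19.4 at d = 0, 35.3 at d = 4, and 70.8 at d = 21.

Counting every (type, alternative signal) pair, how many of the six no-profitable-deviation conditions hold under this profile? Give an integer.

3

High-fitness (own payoff 70.8 − 2.5×21 = 18.3): to d=0 gives 19.4 → profitable ✗; to d=4 gives 35.3 − 2.5×4 = 25.3 → profitable ✗.
Low-fitness (own payoff 19.4): to d=4 gives 35.3 − 7.6×4 = 4.9 → no gain ✓; to d=21 gives 70.8 − 7.6×21 = -88.8 → no gain ✓.
Mid-fitness (own payoff 35.3 − 5.6×4 = 12.9): to d=0 gives 19.4 → profitable ✗; to d=21 gives 70.8 − 5.6×21 = -46.8 → no gain ✓.
3 of the 6 constraints hold; not an equilibrium.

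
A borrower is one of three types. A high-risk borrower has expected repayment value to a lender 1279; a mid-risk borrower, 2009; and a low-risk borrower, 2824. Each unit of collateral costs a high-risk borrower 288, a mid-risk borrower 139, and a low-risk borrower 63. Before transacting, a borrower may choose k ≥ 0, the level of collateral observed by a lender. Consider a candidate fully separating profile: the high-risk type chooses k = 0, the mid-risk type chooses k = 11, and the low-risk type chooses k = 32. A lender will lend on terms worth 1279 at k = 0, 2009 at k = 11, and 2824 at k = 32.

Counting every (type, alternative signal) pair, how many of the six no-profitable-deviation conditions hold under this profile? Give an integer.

Low-risk (own payoff 2824 − 63×32 = 808): to k=0 gives 1279 → profitable ✗; to k=11 gives 2009 − 63×11 = 1316 → profitable ✗.
Mid-risk (own payoff 2009 − 139×11 = 480): to k=0 gives 1279 → profitable ✗; to k=32 gives 2824 − 139×32 = -1624 → no gain ✓.
High-risk (own payoff 1279): to k=11 gives 2009 − 288×11 = -1159 → no gain ✓; to k=32 gives 2824 − 288×32 = -6392 → no gain ✓.
3 of the 6 constraints hold; not an equilibrium.

3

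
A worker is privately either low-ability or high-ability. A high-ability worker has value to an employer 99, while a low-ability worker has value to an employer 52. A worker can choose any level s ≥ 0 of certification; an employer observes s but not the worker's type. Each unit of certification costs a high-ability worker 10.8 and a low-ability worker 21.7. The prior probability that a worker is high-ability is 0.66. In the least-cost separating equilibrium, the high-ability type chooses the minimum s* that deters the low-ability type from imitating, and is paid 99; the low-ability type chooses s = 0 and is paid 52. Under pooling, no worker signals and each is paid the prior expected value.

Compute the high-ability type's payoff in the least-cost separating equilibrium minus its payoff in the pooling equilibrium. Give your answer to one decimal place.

Least-cost separating signal: s* solves 52 = 99 − 21.7·s*, so s* = (99 − 52)/21.7 ≈ 2.1659.
High-ability type's separating payoff: 99 − 10.8 × s* = 99 − 10.8 × (99 − 52)/21.7 = 99 − 507.6/21.7 ≈ 75.608.
Pooling payoff: 0.66 × 99 + 0.34 × 52 = 83.02.
Difference: 75.608 − 83.02 = -7.412, i.e. -7.4 to one decimal place.
The high-ability type would prefer the pooling outcome.

-7.4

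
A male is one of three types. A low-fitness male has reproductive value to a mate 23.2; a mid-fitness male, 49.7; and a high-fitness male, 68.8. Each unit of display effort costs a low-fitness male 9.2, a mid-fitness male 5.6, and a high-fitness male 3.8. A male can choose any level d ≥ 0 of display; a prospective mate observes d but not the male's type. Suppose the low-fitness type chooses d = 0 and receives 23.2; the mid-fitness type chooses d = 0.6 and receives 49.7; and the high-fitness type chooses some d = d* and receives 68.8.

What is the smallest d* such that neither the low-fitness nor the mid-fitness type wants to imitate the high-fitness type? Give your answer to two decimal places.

4.96

Low-fitness type (on-path payoff 23.2) won't mimic when 23.2 ≥ 68.8 − 9.2·d*, i.e. d* ≥ 4.96.
Mid-fitness type (on-path payoff 49.7 − 5.6×0.6 = 46.34) won't mimic when 46.34 ≥ 68.8 − 5.6·d*, i.e. d* ≥ 4.01.
Both must hold, so d* = max(4.96, 4.01) = 4.96. The low-fitness type's constraint binds.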